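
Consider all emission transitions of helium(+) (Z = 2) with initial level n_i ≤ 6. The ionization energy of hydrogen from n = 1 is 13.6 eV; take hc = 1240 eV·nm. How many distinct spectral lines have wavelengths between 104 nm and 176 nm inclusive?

Enumerate all n_i → n_f pairs with 1 ≤ n_f < n_i ≤ 6 and compute λ = 1240 / [13.6·4·(1/n_f² − 1/n_i²)].
Lines falling in [104, 176] nm: 5→2 (108.5 nm), 4→2 (121.6 nm), 3→2 (164.1 nm).

3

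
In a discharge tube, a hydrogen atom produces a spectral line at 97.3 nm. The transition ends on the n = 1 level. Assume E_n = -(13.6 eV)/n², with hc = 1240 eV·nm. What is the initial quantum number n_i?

n_i = 4

The photon energy is ΔE = hc/λ = 1240 / 97.3 = 12.74 eV.
With Z = 1, ΔE = 13.60 × (1/n_f² − 1/n_i²), so 1/n_f² − 1/n_i² = 0.9371.
With n_f = 1: 1/n_i² = 1/1 − 0.9371 = 0.06293, so n_i ≈ 3.99.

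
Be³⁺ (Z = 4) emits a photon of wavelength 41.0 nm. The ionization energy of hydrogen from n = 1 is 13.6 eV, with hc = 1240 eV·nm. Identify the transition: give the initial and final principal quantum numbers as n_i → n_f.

The photon energy is ΔE = hc/λ = 1240 / 41.0 = 30.24 eV.
With Z = 4, ΔE = 217.6 × (1/n_f² − 1/n_i²), so 1/n_f² − 1/n_i² = 0.1390.
Trying n_f = 2 gives 1/n_i² = 0.1110, i.e. n_i ≈ 3; this pair matches.

n_i = 3, n_f = 2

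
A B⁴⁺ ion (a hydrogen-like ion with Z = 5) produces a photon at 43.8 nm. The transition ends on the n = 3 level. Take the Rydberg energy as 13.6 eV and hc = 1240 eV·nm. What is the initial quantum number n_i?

The photon energy is ΔE = hc/λ = 1240 / 43.8 = 28.31 eV.
With Z = 5, ΔE = 340.0 × (1/n_f² − 1/n_i²), so 1/n_f² − 1/n_i² = 0.08327.
With n_f = 3: 1/n_i² = 1/9 − 0.08327 = 0.02784, so n_i ≈ 5.99.

n_i = 6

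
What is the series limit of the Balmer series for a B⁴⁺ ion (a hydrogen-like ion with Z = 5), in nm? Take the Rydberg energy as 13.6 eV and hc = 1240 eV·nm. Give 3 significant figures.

14.6 nm

The Balmer series has lower level n_f = 2; the series limit corresponds to n_i → ∞.
ΔE_max = 13.6 × 25 / 2² = 85.00 eV.
λ_min = 1240 / 85.00 = 14.6 nm.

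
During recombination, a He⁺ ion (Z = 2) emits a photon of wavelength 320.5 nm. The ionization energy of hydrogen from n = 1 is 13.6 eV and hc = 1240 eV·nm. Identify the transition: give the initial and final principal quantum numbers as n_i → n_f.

The photon energy is ΔE = hc/λ = 1240 / 320.5 = 3.869 eV.
With Z = 2, ΔE = 54.40 × (1/n_f² − 1/n_i²), so 1/n_f² − 1/n_i² = 0.07112.
Trying n_f = 3 gives 1/n_i² = 0.03999, i.e. n_i ≈ 5; this pair matches.

n_i = 5, n_f = 3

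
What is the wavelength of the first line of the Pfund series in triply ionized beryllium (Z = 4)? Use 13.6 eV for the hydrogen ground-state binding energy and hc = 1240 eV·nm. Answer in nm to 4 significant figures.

466.2 nm

The Pfund series terminates on n_f = 5; the first line has n_i = 5+1 = 6.
ΔE = 217.6 × (1/5² − 1/6²) = 2.660 eV.
λ = 1240 / 2.660 = 466.2 nm.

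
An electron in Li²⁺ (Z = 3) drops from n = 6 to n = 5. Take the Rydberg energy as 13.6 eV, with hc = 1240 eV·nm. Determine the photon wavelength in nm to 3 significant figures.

For Z = 3 the level energies scale as Z², so the effective Rydberg energy is 13.6 × 9 = 122.4 eV.
ΔE = 122.4 × (1/5² − 1/6²) = 122.4 × 0.01222 = 1.496 eV.
λ = hc/ΔE = 1240 / 1.496 = 829 nm.

829 nm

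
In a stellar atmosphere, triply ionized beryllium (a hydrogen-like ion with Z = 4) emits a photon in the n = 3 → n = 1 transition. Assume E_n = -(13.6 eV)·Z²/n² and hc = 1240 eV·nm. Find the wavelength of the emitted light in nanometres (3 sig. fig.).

For Z = 4 the level energies scale as Z², so the effective Rydberg energy is 13.6 × 16 = 217.6 eV.
ΔE = 217.6 × (1/1² − 1/3²) = 217.6 × 0.8889 = 193.4 eV.
λ = hc/ΔE = 1240 / 193.4 = 6.41 nm.

6.41 nm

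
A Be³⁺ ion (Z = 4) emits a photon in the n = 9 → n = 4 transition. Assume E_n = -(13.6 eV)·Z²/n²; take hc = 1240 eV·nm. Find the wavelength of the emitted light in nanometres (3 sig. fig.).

114 nm

For Z = 4 the level energies scale as Z², so the effective Rydberg energy is 13.6 × 16 = 217.6 eV.
ΔE = 217.6 × (1/4² − 1/9²) = 217.6 × 0.05015 = 10.91 eV.
λ = hc/ΔE = 1240 / 10.91 = 114 nm.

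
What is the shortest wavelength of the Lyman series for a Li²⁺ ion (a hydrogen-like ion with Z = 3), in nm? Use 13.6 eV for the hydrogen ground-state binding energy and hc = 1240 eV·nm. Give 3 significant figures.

10.1 nm

The Lyman series has lower level n_f = 1; the series limit corresponds to n_i → ∞.
ΔE_max = 13.6 × 9 / 1² = 122.4 eV.
λ_min = 1240 / 122.4 = 10.1 nm.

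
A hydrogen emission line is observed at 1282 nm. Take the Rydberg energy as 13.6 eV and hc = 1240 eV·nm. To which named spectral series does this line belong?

Paschen

ΔE = 1240/1282 = 0.9672 eV.
This matches 13.6 × (1/3² − 1/5²), so n_f = 3: the Paschen series.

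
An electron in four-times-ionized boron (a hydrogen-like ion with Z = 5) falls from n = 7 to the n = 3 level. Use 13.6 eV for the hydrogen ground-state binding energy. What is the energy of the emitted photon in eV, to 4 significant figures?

The Bohr energies scale as Z², so for Z = 5: E_n = −340.0/n² eV.
E_7 = −340.0/49 = −6.939 eV and E_3 = −340.0/9 = −37.78 eV.
The photon energy is |E_7 − E_3| = 30.84 eV.

30.84 eV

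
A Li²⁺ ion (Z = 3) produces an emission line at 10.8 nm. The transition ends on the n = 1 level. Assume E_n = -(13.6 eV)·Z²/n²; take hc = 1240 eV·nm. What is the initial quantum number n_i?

n_i = 4

The photon energy is ΔE = hc/λ = 1240 / 10.8 = 114.8 eV.
With Z = 3, ΔE = 122.4 × (1/n_f² − 1/n_i²), so 1/n_f² − 1/n_i² = 0.9380.
With n_f = 1: 1/n_i² = 1/1 − 0.9380 = 0.06197, so n_i ≈ 4.02.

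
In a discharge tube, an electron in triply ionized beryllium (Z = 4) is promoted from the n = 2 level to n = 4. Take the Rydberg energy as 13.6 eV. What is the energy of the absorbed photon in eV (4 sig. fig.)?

40.80 eV

The Bohr energies scale as Z², so for Z = 4: E_n = −217.6/n² eV.
E_4 = −217.6/16 = −13.60 eV and E_2 = −217.6/4 = −54.40 eV.
The photon energy is |E_4 − E_2| = 40.80 eV.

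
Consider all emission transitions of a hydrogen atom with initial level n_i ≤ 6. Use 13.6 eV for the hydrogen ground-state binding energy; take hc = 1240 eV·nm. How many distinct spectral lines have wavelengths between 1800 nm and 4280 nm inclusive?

Enumerate all n_i → n_f pairs with 1 ≤ n_f < n_i ≤ 6 and compute λ = 1240 / [13.6·1·(1/n_f² − 1/n_i²)].
Lines falling in [1800, 4280] nm: 4→3 (1876 nm), 6→4 (2626 nm), 5→4 (4052 nm).

3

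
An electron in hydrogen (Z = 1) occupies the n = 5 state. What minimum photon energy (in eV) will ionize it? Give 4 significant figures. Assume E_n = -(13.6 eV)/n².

0.5440 eV

E_5 = −13.60/25 = −0.5440 eV, so ionization (to E = 0) requires 0.5440 eV.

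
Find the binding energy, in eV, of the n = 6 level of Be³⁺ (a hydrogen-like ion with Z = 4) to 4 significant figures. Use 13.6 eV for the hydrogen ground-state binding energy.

E_n = −13.6 Z²/n² = −217.6/n² eV for Z = 4.
E_6 = −217.6/36 = −6.044 eV, so ionization (to E = 0) requires 6.044 eV.

6.044 eV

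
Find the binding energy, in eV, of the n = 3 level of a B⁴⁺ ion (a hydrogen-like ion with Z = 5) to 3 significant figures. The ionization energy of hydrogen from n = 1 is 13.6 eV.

37.8 eV

E_n = −13.6 Z²/n² = −340.0/n² eV for Z = 5.
E_3 = −340.0/9 = −37.8 eV, so ionization (to E = 0) requires 37.8 eV.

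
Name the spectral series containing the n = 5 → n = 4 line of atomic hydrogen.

Brackett

The series is set by the lower level: n_f = 4 is the Brackett series.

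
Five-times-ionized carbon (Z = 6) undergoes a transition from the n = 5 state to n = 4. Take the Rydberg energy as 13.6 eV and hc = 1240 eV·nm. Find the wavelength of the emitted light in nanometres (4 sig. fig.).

112.6 nm

For Z = 6 the level energies scale as Z², so the effective Rydberg energy is 13.6 × 36 = 489.6 eV.
ΔE = 489.6 × (1/4² − 1/5²) = 489.6 × 0.02250 = 11.02 eV.
λ = hc/ΔE = 1240 / 11.02 = 112.6 nm.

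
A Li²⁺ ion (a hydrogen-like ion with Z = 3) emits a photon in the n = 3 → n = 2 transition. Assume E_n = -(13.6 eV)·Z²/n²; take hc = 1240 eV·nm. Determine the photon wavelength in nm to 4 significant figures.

72.94 nm

For Z = 3 the level energies scale as Z², so the effective Rydberg energy is 13.6 × 9 = 122.4 eV.
ΔE = 122.4 × (1/2² − 1/3²) = 122.4 × 0.1389 = 17.00 eV.
λ = hc/ΔE = 1240 / 17.00 = 72.94 nm.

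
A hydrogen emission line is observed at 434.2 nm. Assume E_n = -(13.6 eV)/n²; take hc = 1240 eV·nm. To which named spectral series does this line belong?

ΔE = 1240/434.2 = 2.856 eV.
This matches 13.6 × (1/2² − 1/5²), so n_f = 2: the Balmer series.

Balmer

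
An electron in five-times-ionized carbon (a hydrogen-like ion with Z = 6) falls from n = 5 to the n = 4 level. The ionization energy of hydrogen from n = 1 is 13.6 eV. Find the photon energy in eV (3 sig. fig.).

11.0 eV

The Bohr energies scale as Z², so for Z = 6: E_n = −489.6/n² eV.
E_5 = −489.6/25 = −19.58 eV and E_4 = −489.6/16 = −30.60 eV.
The photon energy is |E_5 − E_4| = 11.0 eV.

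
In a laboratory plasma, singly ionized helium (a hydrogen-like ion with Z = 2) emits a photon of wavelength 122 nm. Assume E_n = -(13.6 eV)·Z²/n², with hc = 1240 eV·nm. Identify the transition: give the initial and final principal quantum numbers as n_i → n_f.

n_i = 4, n_f = 2

The photon energy is ΔE = hc/λ = 1240 / 122 = 10.16 eV.
With Z = 2, ΔE = 54.40 × (1/n_f² − 1/n_i²), so 1/n_f² − 1/n_i² = 0.1868.
Trying n_f = 2 gives 1/n_i² = 0.06316, i.e. n_i ≈ 4; this pair matches.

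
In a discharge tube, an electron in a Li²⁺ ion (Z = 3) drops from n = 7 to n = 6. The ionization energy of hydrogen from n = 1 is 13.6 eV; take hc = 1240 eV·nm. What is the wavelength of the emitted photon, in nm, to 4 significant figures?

For Z = 3 the level energies scale as Z², so the effective Rydberg energy is 13.6 × 9 = 122.4 eV.
ΔE = 122.4 × (1/6² − 1/7²) = 122.4 × 0.007370 = 0.9020 eV.
λ = hc/ΔE = 1240 / 0.9020 = 1375 nm.

1375 nm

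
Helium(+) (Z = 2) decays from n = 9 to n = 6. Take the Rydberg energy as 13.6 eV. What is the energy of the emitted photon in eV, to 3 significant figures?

0.840 eV

The Bohr energies scale as Z², so for Z = 2: E_n = −54.40/n² eV.
E_9 = −54.40/81 = −0.6716 eV and E_6 = −54.40/36 = −1.511 eV.
The photon energy is |E_9 − E_6| = 0.840 eV.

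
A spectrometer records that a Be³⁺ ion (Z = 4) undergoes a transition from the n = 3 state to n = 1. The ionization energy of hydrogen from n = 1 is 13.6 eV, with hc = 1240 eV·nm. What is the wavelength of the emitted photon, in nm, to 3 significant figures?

6.41 nm

For Z = 4 the level energies scale as Z², so the effective Rydberg energy is 13.6 × 16 = 217.6 eV.
ΔE = 217.6 × (1/1² − 1/3²) = 217.6 × 0.8889 = 193.4 eV.
λ = hc/ΔE = 1240 / 193.4 = 6.41 nm.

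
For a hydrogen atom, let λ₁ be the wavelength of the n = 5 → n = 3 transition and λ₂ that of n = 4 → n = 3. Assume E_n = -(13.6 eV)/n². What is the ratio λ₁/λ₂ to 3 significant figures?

0.684

λ ∝ 1/ΔE ∝ 1/(1/n_f² − 1/n_i²), and the Z² and hc factors cancel in the ratio.
λ₁/λ₂ = (1/3² − 1/4²)/(1/3² − 1/5²) = 0.04861/0.07111 = 0.684.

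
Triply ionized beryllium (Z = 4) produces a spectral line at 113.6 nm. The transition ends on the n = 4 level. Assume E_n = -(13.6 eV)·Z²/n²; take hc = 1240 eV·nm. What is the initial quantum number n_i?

The photon energy is ΔE = hc/λ = 1240 / 113.6 = 10.92 eV.
With Z = 4, ΔE = 217.6 × (1/n_f² − 1/n_i²), so 1/n_f² − 1/n_i² = 0.05016.
With n_f = 4: 1/n_i² = 1/16 − 0.05016 = 0.01234, so n_i ≈ 9.00.

n_i = 9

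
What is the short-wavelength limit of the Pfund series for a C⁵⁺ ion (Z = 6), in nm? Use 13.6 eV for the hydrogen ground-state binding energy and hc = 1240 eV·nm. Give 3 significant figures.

63.3 nm

The Pfund series has lower level n_f = 5; the series limit corresponds to n_i → ∞.
ΔE_max = 13.6 × 36 / 5² = 19.58 eV.
λ_min = 1240 / 19.58 = 63.3 nm.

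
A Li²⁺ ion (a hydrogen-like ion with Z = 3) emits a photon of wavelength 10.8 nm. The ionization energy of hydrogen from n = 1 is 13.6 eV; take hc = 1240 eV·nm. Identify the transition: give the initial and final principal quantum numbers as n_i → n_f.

The photon energy is ΔE = hc/λ = 1240 / 10.8 = 114.8 eV.
With Z = 3, ΔE = 122.4 × (1/n_f² − 1/n_i²), so 1/n_f² − 1/n_i² = 0.9380.
Trying n_f = 1 gives 1/n_i² = 0.06197, i.e. n_i ≈ 4; this pair matches.

n_i = 4, n_f = 1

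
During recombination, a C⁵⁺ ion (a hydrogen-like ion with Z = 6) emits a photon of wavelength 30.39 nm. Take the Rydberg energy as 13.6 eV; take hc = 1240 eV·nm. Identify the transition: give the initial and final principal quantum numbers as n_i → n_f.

n_i = 6, n_f = 3

The photon energy is ΔE = hc/λ = 1240 / 30.39 = 40.80 eV.
With Z = 6, ΔE = 489.6 × (1/n_f² − 1/n_i²), so 1/n_f² − 1/n_i² = 0.08334.
Trying n_f = 3 gives 1/n_i² = 0.02777, i.e. n_i ≈ 6; this pair matches.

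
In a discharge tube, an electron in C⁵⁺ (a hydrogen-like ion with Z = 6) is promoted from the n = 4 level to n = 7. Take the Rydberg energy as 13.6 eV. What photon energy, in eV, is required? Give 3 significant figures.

20.6 eV

The Bohr energies scale as Z², so for Z = 6: E_n = −489.6/n² eV.
E_7 = −489.6/49 = −9.992 eV and E_4 = −489.6/16 = −30.60 eV.
The photon energy is |E_7 − E_4| = 20.6 eV.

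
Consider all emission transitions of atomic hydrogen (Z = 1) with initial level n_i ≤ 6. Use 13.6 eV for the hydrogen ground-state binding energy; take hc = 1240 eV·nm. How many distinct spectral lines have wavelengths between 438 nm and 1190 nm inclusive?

3

Enumerate all n_i → n_f pairs with 1 ≤ n_f < n_i ≤ 6 and compute λ = 1240 / [13.6·1·(1/n_f² − 1/n_i²)].
Lines falling in [438, 1190] nm: 4→2 (486.3 nm), 3→2 (656.5 nm), 6→3 (1094 nm).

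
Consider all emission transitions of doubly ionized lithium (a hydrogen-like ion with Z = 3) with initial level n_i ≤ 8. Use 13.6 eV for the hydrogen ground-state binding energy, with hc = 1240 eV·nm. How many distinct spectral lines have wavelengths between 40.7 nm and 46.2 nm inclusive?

Enumerate all n_i → n_f pairs with 1 ≤ n_f < n_i ≤ 8 and compute λ = 1240 / [13.6·9·(1/n_f² − 1/n_i²)].
Lines falling in [40.7, 46.2] nm: 8→2 (43.22 nm), 7→2 (44.12 nm), 6→2 (45.59 nm).

3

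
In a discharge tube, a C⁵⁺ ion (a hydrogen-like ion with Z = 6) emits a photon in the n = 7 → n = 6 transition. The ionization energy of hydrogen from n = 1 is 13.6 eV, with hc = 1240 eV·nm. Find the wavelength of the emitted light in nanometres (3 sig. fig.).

344 nm

For Z = 6 the level energies scale as Z², so the effective Rydberg energy is 13.6 × 36 = 489.6 eV.
ΔE = 489.6 × (1/6² − 1/7²) = 489.6 × 0.007370 = 3.608 eV.
λ = hc/ΔE = 1240 / 3.608 = 344 nm.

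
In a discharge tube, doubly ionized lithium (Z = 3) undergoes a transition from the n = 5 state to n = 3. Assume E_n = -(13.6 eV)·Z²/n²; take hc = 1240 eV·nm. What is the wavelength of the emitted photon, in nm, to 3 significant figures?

For Z = 3 the level energies scale as Z², so the effective Rydberg energy is 13.6 × 9 = 122.4 eV.
ΔE = 122.4 × (1/3² − 1/5²) = 122.4 × 0.07111 = 8.704 eV.
λ = hc/ΔE = 1240 / 8.704 = 142 nm.

142 nm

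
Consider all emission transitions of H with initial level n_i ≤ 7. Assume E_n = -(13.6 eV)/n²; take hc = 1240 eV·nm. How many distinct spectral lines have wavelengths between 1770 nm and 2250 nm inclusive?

Enumerate all n_i → n_f pairs with 1 ≤ n_f < n_i ≤ 7 and compute λ = 1240 / [13.6·1·(1/n_f² − 1/n_i²)].
Lines falling in [1770, 2250] nm: 4→3 (1876 nm), 7→4 (2166 nm).

2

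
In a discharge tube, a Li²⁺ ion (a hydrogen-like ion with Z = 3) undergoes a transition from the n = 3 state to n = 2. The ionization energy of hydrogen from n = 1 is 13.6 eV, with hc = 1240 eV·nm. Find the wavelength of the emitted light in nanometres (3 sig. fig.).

For Z = 3 the level energies scale as Z², so the effective Rydberg energy is 13.6 × 9 = 122.4 eV.
ΔE = 122.4 × (1/2² − 1/3²) = 122.4 × 0.1389 = 17.00 eV.
λ = hc/ΔE = 1240 / 17.00 = 72.9 nm.

72.9 nm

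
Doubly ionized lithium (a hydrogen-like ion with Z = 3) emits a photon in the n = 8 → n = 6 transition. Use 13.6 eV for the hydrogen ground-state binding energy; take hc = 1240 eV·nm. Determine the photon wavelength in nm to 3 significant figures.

For Z = 3 the level energies scale as Z², so the effective Rydberg energy is 13.6 × 9 = 122.4 eV.
ΔE = 122.4 × (1/6² − 1/8²) = 122.4 × 0.01215 = 1.488 eV.
λ = hc/ΔE = 1240 / 1.488 = 834 nm.

834 nm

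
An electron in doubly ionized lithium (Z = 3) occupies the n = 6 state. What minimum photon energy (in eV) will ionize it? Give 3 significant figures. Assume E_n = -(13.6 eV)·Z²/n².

3.40 eV

E_n = −13.6 Z²/n² = −122.4/n² eV for Z = 3.
E_6 = −122.4/36 = −3.40 eV, so ionization (to E = 0) requires 3.40 eV.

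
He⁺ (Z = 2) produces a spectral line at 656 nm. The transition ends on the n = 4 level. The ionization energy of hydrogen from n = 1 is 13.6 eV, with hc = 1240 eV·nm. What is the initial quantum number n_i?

The photon energy is ΔE = hc/λ = 1240 / 656 = 1.890 eV.
With Z = 2, ΔE = 54.40 × (1/n_f² − 1/n_i²), so 1/n_f² − 1/n_i² = 0.03475.
With n_f = 4: 1/n_i² = 1/16 − 0.03475 = 0.02775, so n_i ≈ 6.00.

n_i = 6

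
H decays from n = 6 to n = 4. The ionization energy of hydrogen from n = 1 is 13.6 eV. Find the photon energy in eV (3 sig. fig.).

E_6 = −13.60/36 = −0.3778 eV and E_4 = −13.60/16 = −0.8500 eV.
The photon energy is |E_6 − E_4| = 0.472 eV.

0.472 eV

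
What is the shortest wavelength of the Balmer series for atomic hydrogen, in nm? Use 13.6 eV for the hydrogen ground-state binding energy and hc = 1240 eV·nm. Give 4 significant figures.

The Balmer series has lower level n_f = 2; the series limit corresponds to n_i → ∞.
ΔE_max = 13.6 × 1 / 2² = 3.400 eV.
λ_min = 1240 / 3.400 = 364.7 nm.

364.7 nm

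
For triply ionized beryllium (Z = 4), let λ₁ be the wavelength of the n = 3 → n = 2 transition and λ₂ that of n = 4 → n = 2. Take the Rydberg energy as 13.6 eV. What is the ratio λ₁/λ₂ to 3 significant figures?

λ ∝ 1/ΔE ∝ 1/(1/n_f² − 1/n_i²), and the Z² and hc factors cancel in the ratio.
λ₁/λ₂ = (1/2² − 1/4²)/(1/2² − 1/3²) = 0.1875/0.1389 = 1.35.

1.35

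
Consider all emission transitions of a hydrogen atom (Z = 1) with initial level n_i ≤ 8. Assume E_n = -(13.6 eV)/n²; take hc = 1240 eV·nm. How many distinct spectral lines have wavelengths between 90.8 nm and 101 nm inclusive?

Enumerate all n_i → n_f pairs with 1 ≤ n_f < n_i ≤ 8 and compute λ = 1240 / [13.6·1·(1/n_f² − 1/n_i²)].
Lines falling in [90.8, 101] nm: 8→1 (92.62 nm), 7→1 (93.08 nm), 6→1 (93.78 nm), 5→1 (94.98 nm), 4→1 (97.25 nm).

5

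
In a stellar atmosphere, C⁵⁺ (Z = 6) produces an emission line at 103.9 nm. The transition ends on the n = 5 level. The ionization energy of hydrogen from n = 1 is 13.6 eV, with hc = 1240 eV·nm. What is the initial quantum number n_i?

The photon energy is ΔE = hc/λ = 1240 / 103.9 = 11.93 eV.
With Z = 6, ΔE = 489.6 × (1/n_f² − 1/n_i²), so 1/n_f² − 1/n_i² = 0.02438.
With n_f = 5: 1/n_i² = 1/25 − 0.02438 = 0.01562, so n_i ≈ 8.00.

n_i = 8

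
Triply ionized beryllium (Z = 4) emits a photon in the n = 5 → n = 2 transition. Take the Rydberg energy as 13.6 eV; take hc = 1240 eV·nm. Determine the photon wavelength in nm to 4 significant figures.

27.14 nm

For Z = 4 the level energies scale as Z², so the effective Rydberg energy is 13.6 × 16 = 217.6 eV.
ΔE = 217.6 × (1/2² − 1/5²) = 217.6 × 0.2100 = 45.70 eV.
λ = hc/ΔE = 1240 / 45.70 = 27.14 nm.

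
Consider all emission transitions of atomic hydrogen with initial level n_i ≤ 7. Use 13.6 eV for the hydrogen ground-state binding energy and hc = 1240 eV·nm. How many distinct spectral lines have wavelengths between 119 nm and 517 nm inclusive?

5

Enumerate all n_i → n_f pairs with 1 ≤ n_f < n_i ≤ 7 and compute λ = 1240 / [13.6·1·(1/n_f² − 1/n_i²)].
Lines falling in [119, 517] nm: 2→1 (121.6 nm), 7→2 (397.1 nm), 6→2 (410.3 nm), 5→2 (434.2 nm), 4→2 (486.3 nm).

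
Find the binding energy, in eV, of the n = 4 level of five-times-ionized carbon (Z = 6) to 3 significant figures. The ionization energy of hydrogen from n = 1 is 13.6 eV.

30.6 eV

E_n = −13.6 Z²/n² = −489.6/n² eV for Z = 6.
E_4 = −489.6/16 = −30.6 eV, so ionization (to E = 0) requires 30.6 eV.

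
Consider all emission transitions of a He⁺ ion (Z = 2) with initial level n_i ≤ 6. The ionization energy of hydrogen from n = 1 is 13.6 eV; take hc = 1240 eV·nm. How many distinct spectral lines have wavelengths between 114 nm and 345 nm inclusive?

4

Enumerate all n_i → n_f pairs with 1 ≤ n_f < n_i ≤ 6 and compute λ = 1240 / [13.6·4·(1/n_f² − 1/n_i²)].
Lines falling in [114, 345] nm: 4→2 (121.6 nm), 3→2 (164.1 nm), 6→3 (273.5 nm), 5→3 (320.5 nm).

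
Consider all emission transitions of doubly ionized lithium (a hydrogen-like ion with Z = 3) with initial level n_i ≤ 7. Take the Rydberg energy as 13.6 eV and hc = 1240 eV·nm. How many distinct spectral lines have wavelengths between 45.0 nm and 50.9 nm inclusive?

Enumerate all n_i → n_f pairs with 1 ≤ n_f < n_i ≤ 7 and compute λ = 1240 / [13.6·9·(1/n_f² − 1/n_i²)].
Lines falling in [45.0, 50.9] nm: 6→2 (45.59 nm), 5→2 (48.24 nm).

2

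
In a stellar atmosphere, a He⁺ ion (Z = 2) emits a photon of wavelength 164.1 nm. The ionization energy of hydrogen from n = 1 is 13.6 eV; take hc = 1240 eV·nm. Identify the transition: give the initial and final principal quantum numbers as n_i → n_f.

n_i = 3, n_f = 2

The photon energy is ΔE = hc/λ = 1240 / 164.1 = 7.556 eV.
With Z = 2, ΔE = 54.40 × (1/n_f² − 1/n_i²), so 1/n_f² − 1/n_i² = 0.1389.
Trying n_f = 2 gives 1/n_i² = 0.1111, i.e. n_i ≈ 3; this pair matches.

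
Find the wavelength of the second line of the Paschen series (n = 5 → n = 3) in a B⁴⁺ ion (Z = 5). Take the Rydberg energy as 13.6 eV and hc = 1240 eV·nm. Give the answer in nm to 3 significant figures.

The Paschen series terminates on n_f = 3; the second line has n_i = 3+2 = 5.
ΔE = 340.0 × (1/3² − 1/5²) = 24.18 eV.
λ = 1240 / 24.18 = 51.3 nm.

51.3 nm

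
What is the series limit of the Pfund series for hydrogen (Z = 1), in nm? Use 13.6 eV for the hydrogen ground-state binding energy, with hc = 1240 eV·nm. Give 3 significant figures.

The Pfund series has lower level n_f = 5; the series limit corresponds to n_i → ∞.
ΔE_max = 13.6 × 1 / 5² = 0.5440 eV.
λ_min = 1240 / 0.5440 = 2280 nm.

2280 nm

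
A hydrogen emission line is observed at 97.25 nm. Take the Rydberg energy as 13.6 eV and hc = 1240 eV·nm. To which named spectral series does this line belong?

Lyman

ΔE = 1240/97.25 = 12.75 eV.
This matches 13.6 × (1/1² − 1/4²), so n_f = 1: the Lyman series.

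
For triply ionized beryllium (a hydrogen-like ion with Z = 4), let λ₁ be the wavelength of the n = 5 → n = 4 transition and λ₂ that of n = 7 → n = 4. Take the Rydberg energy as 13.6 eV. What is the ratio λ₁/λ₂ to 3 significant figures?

1.87

λ ∝ 1/ΔE ∝ 1/(1/n_f² − 1/n_i²), and the Z² and hc factors cancel in the ratio.
λ₁/λ₂ = (1/4² − 1/7²)/(1/4² − 1/5²) = 0.04209/0.02250 = 1.87.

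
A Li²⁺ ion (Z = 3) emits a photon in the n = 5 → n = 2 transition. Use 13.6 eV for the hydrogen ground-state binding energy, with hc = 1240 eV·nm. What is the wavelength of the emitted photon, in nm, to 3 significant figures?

For Z = 3 the level energies scale as Z², so the effective Rydberg energy is 13.6 × 9 = 122.4 eV.
ΔE = 122.4 × (1/2² − 1/5²) = 122.4 × 0.2100 = 25.70 eV.
λ = hc/ΔE = 1240 / 25.70 = 48.2 nm.

48.2 nm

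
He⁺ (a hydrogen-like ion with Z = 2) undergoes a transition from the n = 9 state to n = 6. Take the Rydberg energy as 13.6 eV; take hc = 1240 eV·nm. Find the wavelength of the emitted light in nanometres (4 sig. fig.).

1477 nm

For Z = 2 the level energies scale as Z², so the effective Rydberg energy is 13.6 × 4 = 54.40 eV.
ΔE = 54.40 × (1/6² − 1/9²) = 54.40 × 0.01543 = 0.8395 eV.
λ = hc/ΔE = 1240 / 0.8395 = 1477 nm.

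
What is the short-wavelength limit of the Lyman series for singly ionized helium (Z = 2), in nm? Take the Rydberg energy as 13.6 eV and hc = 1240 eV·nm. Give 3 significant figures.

22.8 nm

The Lyman series has lower level n_f = 1; the series limit corresponds to n_i → ∞.
ΔE_max = 13.6 × 4 / 1² = 54.40 eV.
λ_min = 1240 / 54.40 = 22.8 nm.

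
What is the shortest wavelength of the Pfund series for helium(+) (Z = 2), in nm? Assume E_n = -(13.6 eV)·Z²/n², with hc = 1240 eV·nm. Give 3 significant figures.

The Pfund series has lower level n_f = 5; the series limit corresponds to n_i → ∞.
ΔE_max = 13.6 × 4 / 5² = 2.176 eV.
λ_min = 1240 / 2.176 = 570 nm.

570 nm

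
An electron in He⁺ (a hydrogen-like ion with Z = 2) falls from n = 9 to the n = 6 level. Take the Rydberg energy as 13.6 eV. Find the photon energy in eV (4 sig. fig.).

The Bohr energies scale as Z², so for Z = 2: E_n = −54.40/n² eV.
E_9 = −54.40/81 = −0.6716 eV and E_6 = −54.40/36 = −1.511 eV.
The photon energy is |E_9 − E_6| = 0.8395 eV.

0.8395 eV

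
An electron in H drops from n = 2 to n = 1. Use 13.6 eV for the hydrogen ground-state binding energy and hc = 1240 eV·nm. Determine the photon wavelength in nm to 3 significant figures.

122 nm

ΔE = 13.60 × (1/1² − 1/2²) = 13.60 × 0.7500 = 10.20 eV.
λ = hc/ΔE = 1240 / 10.20 = 122 nm.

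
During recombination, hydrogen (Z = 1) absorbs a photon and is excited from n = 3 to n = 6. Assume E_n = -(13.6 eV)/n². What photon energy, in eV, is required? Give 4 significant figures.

E_6 = −13.60/36 = −0.3778 eV and E_3 = −13.60/9 = −1.511 eV.
The photon energy is |E_6 − E_3| = 1.133 eV.

1.133 eV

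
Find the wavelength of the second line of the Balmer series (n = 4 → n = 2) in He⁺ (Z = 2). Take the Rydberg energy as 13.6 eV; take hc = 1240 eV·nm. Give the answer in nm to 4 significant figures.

121.6 nm

The Balmer series terminates on n_f = 2; the second line has n_i = 2+2 = 4.
ΔE = 54.40 × (1/2² − 1/4²) = 10.20 eV.
λ = 1240 / 10.20 = 121.6 nm.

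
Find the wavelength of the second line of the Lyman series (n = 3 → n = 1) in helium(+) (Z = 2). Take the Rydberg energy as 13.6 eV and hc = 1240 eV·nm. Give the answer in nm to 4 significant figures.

25.64 nm

The Lyman series terminates on n_f = 1; the second line has n_i = 1+2 = 3.
ΔE = 54.40 × (1/1² − 1/3²) = 48.36 eV.
λ = 1240 / 48.36 = 25.64 nm.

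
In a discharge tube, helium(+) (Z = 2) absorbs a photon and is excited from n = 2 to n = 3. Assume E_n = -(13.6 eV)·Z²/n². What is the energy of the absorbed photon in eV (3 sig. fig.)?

The Bohr energies scale as Z², so for Z = 2: E_n = −54.40/n² eV.
E_3 = −54.40/9 = −6.044 eV and E_2 = −54.40/4 = −13.60 eV.
The photon energy is |E_3 − E_2| = 7.56 eV.

7.56 eV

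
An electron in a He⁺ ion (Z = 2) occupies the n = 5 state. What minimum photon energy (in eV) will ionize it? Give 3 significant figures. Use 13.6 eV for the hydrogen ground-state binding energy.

E_n = −13.6 Z²/n² = −54.40/n² eV for Z = 2.
E_5 = −54.40/25 = −2.18 eV, so ionization (to E = 0) requires 2.18 eV.

2.18 eV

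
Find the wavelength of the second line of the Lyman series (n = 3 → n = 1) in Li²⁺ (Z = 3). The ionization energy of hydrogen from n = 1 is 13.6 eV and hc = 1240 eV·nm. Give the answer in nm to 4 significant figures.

The Lyman series terminates on n_f = 1; the second line has n_i = 1+2 = 3.
ΔE = 122.4 × (1/1² − 1/3²) = 108.8 eV.
λ = 1240 / 108.8 = 11.40 nm.

11.40 nm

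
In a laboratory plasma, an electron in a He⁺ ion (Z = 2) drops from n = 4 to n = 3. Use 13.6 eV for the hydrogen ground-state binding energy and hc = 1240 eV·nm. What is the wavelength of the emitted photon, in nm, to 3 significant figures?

469 nm

For Z = 2 the level energies scale as Z², so the effective Rydberg energy is 13.6 × 4 = 54.40 eV.
ΔE = 54.40 × (1/3² − 1/4²) = 54.40 × 0.04861 = 2.644 eV.
λ = hc/ΔE = 1240 / 2.644 = 469 nm.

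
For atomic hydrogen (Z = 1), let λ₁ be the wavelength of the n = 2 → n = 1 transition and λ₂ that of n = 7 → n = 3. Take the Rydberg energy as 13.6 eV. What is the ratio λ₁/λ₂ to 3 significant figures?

0.121

λ ∝ 1/ΔE ∝ 1/(1/n_f² − 1/n_i²), and the Z² and hc factors cancel in the ratio.
λ₁/λ₂ = (1/3² − 1/7²)/(1/1² − 1/2²) = 0.09070/0.7500 = 0.121.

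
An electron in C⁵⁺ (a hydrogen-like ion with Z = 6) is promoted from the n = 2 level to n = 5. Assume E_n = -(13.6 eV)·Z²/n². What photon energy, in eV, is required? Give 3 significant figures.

The Bohr energies scale as Z², so for Z = 6: E_n = −489.6/n² eV.
E_5 = −489.6/25 = −19.58 eV and E_2 = −489.6/4 = −122.4 eV.
The photon energy is |E_5 − E_2| = 103 eV.

103 eV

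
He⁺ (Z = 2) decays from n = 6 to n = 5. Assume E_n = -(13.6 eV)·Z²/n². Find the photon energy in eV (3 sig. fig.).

0.665 eV

The Bohr energies scale as Z², so for Z = 2: E_n = −54.40/n² eV.
E_6 = −54.40/36 = −1.511 eV and E_5 = −54.40/25 = −2.176 eV.
The photon energy is |E_6 − E_5| = 0.665 eV.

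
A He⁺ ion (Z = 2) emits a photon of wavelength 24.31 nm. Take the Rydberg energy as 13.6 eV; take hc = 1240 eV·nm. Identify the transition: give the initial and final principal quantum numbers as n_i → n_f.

n_i = 4, n_f = 1

The photon energy is ΔE = hc/λ = 1240 / 24.31 = 51.01 eV.
With Z = 2, ΔE = 54.40 × (1/n_f² − 1/n_i²), so 1/n_f² − 1/n_i² = 0.9376.
Trying n_f = 1 gives 1/n_i² = 0.06236, i.e. n_i ≈ 4; this pair matches.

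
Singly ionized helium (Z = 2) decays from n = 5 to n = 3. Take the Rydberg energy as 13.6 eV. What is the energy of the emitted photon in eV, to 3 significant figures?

The Bohr energies scale as Z², so for Z = 2: E_n = −54.40/n² eV.
E_5 = −54.40/25 = −2.176 eV and E_3 = −54.40/9 = −6.044 eV.
The photon energy is |E_5 − E_3| = 3.87 eV.

3.87 eV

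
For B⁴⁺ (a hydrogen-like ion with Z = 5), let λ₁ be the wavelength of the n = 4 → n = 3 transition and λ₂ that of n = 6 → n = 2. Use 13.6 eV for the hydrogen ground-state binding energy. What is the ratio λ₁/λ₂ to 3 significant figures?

4.57

λ ∝ 1/ΔE ∝ 1/(1/n_f² − 1/n_i²), and the Z² and hc factors cancel in the ratio.
λ₁/λ₂ = (1/2² − 1/6²)/(1/3² − 1/4²) = 0.2222/0.04861 = 4.57.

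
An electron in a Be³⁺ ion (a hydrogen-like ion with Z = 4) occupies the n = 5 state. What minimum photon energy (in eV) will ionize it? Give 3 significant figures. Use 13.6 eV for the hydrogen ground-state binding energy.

E_n = −13.6 Z²/n² = −217.6/n² eV for Z = 4.
E_5 = −217.6/25 = −8.70 eV, so ionization (to E = 0) requires 8.70 eV.

8.70 eV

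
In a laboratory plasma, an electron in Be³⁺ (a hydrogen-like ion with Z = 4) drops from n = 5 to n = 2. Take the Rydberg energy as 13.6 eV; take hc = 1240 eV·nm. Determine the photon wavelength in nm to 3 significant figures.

For Z = 4 the level energies scale as Z², so the effective Rydberg energy is 13.6 × 16 = 217.6 eV.
ΔE = 217.6 × (1/2² − 1/5²) = 217.6 × 0.2100 = 45.70 eV.
λ = hc/ΔE = 1240 / 45.70 = 27.1 nm.

27.1 nm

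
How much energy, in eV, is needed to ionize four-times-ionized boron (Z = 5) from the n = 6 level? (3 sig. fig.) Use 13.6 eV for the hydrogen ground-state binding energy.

E_n = −13.6 Z²/n² = −340.0/n² eV for Z = 5.
E_6 = −340.0/36 = −9.44 eV, so ionization (to E = 0) requires 9.44 eV.

9.44 eV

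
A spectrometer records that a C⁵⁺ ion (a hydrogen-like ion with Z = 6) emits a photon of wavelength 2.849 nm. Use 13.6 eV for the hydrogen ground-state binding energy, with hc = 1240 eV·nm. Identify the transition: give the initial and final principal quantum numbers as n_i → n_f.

n_i = 3, n_f = 1

The photon energy is ΔE = hc/λ = 1240 / 2.849 = 435.2 eV.
With Z = 6, ΔE = 489.6 × (1/n_f² − 1/n_i²), so 1/n_f² − 1/n_i² = 0.8890.
Trying n_f = 1 gives 1/n_i² = 0.1110, i.e. n_i ≈ 3; this pair matches.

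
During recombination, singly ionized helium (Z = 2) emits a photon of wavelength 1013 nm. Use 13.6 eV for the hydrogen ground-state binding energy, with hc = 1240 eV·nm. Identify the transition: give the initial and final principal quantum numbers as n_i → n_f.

n_i = 5, n_f = 4

The photon energy is ΔE = hc/λ = 1240 / 1013 = 1.224 eV.
With Z = 2, ΔE = 54.40 × (1/n_f² − 1/n_i²), so 1/n_f² − 1/n_i² = 0.02250.
Trying n_f = 4 gives 1/n_i² = 0.04000, i.e. n_i ≈ 5; this pair matches.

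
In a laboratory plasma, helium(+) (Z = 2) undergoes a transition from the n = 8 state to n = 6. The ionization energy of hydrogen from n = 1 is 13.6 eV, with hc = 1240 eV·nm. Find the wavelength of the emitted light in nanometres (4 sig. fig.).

For Z = 2 the level energies scale as Z², so the effective Rydberg energy is 13.6 × 4 = 54.40 eV.
ΔE = 54.40 × (1/6² − 1/8²) = 54.40 × 0.01215 = 0.6611 eV.
λ = hc/ΔE = 1240 / 0.6611 = 1876 nm.

1876 nm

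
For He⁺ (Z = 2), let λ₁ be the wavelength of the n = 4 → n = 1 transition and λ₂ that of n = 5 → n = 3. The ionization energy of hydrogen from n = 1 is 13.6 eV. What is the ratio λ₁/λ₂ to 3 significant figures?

λ ∝ 1/ΔE ∝ 1/(1/n_f² − 1/n_i²), and the Z² and hc factors cancel in the ratio.
λ₁/λ₂ = (1/3² − 1/5²)/(1/1² − 1/4²) = 0.07111/0.9375 = 0.0759.

0.0759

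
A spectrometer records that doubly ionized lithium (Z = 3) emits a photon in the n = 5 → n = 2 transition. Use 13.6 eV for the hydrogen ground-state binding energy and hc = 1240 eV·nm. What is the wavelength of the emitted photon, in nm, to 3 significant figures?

48.2 nm

For Z = 3 the level energies scale as Z², so the effective Rydberg energy is 13.6 × 9 = 122.4 eV.
ΔE = 122.4 × (1/2² − 1/5²) = 122.4 × 0.2100 = 25.70 eV.
λ = hc/ΔE = 1240 / 25.70 = 48.2 nm.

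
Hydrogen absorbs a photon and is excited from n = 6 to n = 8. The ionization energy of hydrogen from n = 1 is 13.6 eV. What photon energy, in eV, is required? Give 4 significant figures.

E_8 = −13.60/64 = −0.2125 eV and E_6 = −13.60/36 = −0.3778 eV.
The photon energy is |E_8 − E_6| = 0.1653 eV.

0.1653 eV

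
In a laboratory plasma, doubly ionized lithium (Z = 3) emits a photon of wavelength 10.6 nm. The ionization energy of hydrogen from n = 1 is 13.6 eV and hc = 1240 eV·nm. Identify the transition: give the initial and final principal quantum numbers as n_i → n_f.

n_i = 5, n_f = 1

The photon energy is ΔE = hc/λ = 1240 / 10.6 = 117.0 eV.
With Z = 3, ΔE = 122.4 × (1/n_f² − 1/n_i²), so 1/n_f² − 1/n_i² = 0.9557.
Trying n_f = 1 gives 1/n_i² = 0.04427, i.e. n_i ≈ 5; this pair matches.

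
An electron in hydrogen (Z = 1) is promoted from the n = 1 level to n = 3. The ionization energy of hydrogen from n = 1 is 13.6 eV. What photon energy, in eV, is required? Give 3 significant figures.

E_3 = −13.60/9 = −1.511 eV and E_1 = −13.60/1 = −13.60 eV.
The photon energy is |E_3 − E_1| = 12.1 eV.

12.1 eV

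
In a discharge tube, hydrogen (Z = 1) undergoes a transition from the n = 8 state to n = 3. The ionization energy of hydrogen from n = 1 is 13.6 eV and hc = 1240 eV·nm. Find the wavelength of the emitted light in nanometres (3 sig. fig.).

955 nm

ΔE = 13.60 × (1/3² − 1/8²) = 13.60 × 0.09549 = 1.299 eV.
λ = hc/ΔE = 1240 / 1.299 = 955 nm.
This line belongs to the Paschen series.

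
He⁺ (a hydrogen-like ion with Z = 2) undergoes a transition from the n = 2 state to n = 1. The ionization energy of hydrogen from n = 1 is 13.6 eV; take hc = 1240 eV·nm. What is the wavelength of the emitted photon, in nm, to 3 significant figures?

For Z = 2 the level energies scale as Z², so the effective Rydberg energy is 13.6 × 4 = 54.40 eV.
ΔE = 54.40 × (1/1² − 1/2²) = 54.40 × 0.7500 = 40.80 eV.
λ = hc/ΔE = 1240 / 40.80 = 30.4 nm.

30.4 nm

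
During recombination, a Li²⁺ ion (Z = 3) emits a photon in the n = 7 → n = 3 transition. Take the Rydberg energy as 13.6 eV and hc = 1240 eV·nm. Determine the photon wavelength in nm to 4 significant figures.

For Z = 3 the level energies scale as Z², so the effective Rydberg energy is 13.6 × 9 = 122.4 eV.
ΔE = 122.4 × (1/3² − 1/7²) = 122.4 × 0.09070 = 11.10 eV.
λ = hc/ΔE = 1240 / 11.10 = 111.7 nm.

111.7 nm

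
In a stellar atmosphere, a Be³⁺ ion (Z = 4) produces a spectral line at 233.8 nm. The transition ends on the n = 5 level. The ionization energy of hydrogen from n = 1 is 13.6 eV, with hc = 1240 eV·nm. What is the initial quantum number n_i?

The photon energy is ΔE = hc/λ = 1240 / 233.8 = 5.304 eV.
With Z = 4, ΔE = 217.6 × (1/n_f² − 1/n_i²), so 1/n_f² − 1/n_i² = 0.02437.
With n_f = 5: 1/n_i² = 1/25 − 0.02437 = 0.01563, so n_i ≈ 8.00.

n_i = 8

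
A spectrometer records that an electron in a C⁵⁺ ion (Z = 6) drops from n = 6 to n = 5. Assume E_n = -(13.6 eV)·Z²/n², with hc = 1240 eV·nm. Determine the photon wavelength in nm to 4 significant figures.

207.2 nm

For Z = 6 the level energies scale as Z², so the effective Rydberg energy is 13.6 × 36 = 489.6 eV.
ΔE = 489.6 × (1/5² − 1/6²) = 489.6 × 0.01222 = 5.984 eV.
λ = hc/ΔE = 1240 / 5.984 = 207.2 nm.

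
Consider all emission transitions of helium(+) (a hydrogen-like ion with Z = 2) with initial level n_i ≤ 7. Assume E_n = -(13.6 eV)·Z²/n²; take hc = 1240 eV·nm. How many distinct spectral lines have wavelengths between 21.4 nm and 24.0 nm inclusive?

3

Enumerate all n_i → n_f pairs with 1 ≤ n_f < n_i ≤ 7 and compute λ = 1240 / [13.6·4·(1/n_f² − 1/n_i²)].
Lines falling in [21.4, 24.0] nm: 7→1 (23.27 nm), 6→1 (23.45 nm), 5→1 (23.74 nm).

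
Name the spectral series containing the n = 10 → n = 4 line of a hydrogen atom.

The series is set by the lower level: n_f = 4 is the Brackett series.

Brackett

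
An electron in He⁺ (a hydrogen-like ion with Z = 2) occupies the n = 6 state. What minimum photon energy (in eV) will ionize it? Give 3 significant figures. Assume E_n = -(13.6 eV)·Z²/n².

1.51 eV

E_n = −13.6 Z²/n² = −54.40/n² eV for Z = 2.
E_6 = −54.40/36 = −1.51 eV, so ionization (to E = 0) requires 1.51 eV.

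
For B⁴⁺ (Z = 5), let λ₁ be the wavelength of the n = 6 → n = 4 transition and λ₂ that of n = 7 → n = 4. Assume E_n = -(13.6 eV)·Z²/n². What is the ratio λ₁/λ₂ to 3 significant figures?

1.21

λ ∝ 1/ΔE ∝ 1/(1/n_f² − 1/n_i²), and the Z² and hc factors cancel in the ratio.
λ₁/λ₂ = (1/4² − 1/7²)/(1/4² − 1/6²) = 0.04209/0.03472 = 1.21.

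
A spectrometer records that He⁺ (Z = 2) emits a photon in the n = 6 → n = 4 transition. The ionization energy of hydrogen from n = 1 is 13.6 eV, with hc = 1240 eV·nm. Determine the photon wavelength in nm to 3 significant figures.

656 nm

For Z = 2 the level energies scale as Z², so the effective Rydberg energy is 13.6 × 4 = 54.40 eV.
ΔE = 54.40 × (1/4² − 1/6²) = 54.40 × 0.03472 = 1.889 eV.
λ = hc/ΔE = 1240 / 1.889 = 656 nm.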